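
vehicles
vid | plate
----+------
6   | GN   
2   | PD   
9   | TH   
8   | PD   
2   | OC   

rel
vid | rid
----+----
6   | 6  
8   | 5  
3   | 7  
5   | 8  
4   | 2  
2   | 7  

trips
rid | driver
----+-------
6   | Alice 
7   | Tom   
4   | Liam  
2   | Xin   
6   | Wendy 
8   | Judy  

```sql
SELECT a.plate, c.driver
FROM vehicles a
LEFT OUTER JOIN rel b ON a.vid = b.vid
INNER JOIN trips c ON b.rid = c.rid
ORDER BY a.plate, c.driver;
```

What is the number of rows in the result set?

4

Evaluate left to right. First `vehicles a LEFT JOIN rel b` on vid: 5 row(s).
Then INNER JOIN `trips c` on rid: keep only rows whose b.rid appears in c.
Result: 4 row(s).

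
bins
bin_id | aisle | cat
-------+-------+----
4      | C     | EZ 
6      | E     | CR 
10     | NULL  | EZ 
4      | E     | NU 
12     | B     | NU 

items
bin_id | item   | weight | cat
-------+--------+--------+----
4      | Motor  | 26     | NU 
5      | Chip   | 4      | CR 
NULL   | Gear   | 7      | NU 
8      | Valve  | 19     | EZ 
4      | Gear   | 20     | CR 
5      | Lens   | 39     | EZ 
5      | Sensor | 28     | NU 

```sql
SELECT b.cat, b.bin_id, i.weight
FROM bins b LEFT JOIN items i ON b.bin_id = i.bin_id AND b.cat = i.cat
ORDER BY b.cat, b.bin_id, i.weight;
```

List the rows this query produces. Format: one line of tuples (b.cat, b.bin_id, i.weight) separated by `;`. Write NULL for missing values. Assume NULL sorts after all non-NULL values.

(CR, 6, NULL); (EZ, 4, NULL); (EZ, 10, NULL); (NU, 4, 26); (NU, 12, NULL)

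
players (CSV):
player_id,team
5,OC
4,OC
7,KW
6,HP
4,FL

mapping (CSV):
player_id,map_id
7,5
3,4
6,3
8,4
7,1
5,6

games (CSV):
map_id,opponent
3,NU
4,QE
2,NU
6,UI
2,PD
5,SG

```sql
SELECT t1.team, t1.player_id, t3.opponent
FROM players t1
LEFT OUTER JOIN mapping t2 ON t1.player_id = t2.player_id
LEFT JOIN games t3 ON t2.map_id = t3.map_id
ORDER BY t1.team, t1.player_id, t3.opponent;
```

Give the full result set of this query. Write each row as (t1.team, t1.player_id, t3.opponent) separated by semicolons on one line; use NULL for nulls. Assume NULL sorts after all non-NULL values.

(FL, 4, NULL); (HP, 6, NU); (KW, 7, SG); (KW, 7, NULL); (OC, 4, NULL); (OC, 5, UI)

Joins associate left-to-right: players LEFT JOIN mapping on player_id gives 6 intermediate row(s).
Then LEFT JOIN `games t3` on map_id: each of those 6 rows is kept; rows whose t2.map_id has no match in t3 get NULL for t3's columns.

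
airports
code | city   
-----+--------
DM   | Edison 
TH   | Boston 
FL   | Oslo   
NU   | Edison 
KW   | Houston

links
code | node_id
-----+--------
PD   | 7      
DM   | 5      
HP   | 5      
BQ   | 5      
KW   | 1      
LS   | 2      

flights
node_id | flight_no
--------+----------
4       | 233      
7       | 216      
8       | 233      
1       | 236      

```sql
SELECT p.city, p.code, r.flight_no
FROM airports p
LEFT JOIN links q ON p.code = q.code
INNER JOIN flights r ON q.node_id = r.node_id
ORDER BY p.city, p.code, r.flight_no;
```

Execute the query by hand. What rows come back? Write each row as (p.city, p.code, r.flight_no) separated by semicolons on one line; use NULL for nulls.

(Houston, KW, 236)

Joins associate left-to-right: airports LEFT JOIN links on code gives 5 intermediate row(s).
Then INNER JOIN `flights r` on node_id: keep only rows whose q.node_id appears in r.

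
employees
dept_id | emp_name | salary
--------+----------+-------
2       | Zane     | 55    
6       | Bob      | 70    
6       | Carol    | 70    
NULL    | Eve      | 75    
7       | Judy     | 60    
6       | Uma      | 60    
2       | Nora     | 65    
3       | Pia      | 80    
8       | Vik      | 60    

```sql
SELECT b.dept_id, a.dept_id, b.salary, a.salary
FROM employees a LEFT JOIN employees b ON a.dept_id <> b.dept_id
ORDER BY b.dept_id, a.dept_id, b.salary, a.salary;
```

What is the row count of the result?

LEFT JOIN keeps every row from `employees a`; unmatched rows get NULL for `employees b`'s columns.
Matching on a.dept_id <> b.dept_id. A NULL in a compared column never satisfies the condition.
- dept_id=2: 6 matching b row(s), so 6 row(s) emitted.
- dept_id=6: 5 matching b row(s), so 5 row(s) emitted.
- dept_id=6: 5 matching b row(s), so 5 row(s) emitted.
- dept_id=NULL: no b row matches, row kept with b columns NULL.
- dept_id=7: 7 matching b row(s), so 7 row(s) emitted.
- dept_id=6: 5 matching b row(s), so 5 row(s) emitted.
- dept_id=2: 6 matching b row(s), so 6 row(s) emitted.
- dept_id=3: 7 matching b row(s), so 7 row(s) emitted.
- dept_id=8: 7 matching b row(s), so 7 row(s) emitted.
Total: 48 matched + 1 padded = 49 rows.

49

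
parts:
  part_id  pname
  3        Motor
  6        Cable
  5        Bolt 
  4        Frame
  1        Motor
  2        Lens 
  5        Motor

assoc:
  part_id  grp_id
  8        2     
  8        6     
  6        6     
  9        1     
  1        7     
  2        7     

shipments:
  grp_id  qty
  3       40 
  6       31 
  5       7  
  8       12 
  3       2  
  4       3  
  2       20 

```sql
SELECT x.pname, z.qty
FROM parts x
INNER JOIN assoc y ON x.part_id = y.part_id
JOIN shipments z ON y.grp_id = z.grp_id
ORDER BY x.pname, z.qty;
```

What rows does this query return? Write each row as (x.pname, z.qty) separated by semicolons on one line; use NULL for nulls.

Joins associate left-to-right: parts INNER JOIN assoc on part_id gives 3 intermediate row(s).
Then INNER JOIN `shipments z` on grp_id: keep only rows whose y.grp_id appears in z.

(Cable, 31)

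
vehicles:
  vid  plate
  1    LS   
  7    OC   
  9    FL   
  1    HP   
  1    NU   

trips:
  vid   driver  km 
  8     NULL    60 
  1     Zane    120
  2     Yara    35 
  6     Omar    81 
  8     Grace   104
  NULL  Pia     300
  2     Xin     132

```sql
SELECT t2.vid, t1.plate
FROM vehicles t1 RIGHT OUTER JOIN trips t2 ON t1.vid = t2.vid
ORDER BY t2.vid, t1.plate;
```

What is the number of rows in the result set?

RIGHT JOIN keeps every row from `trips`; unmatched rows get NULL for `vehicles`'s columns.
Matching on t1.vid = t2.vid. A NULL in a compared column never satisfies the condition.
Matched pairs: 3; unmatched t2 rows kept: 6.
Total: 3 matched + 6 padded = 9 rows.

9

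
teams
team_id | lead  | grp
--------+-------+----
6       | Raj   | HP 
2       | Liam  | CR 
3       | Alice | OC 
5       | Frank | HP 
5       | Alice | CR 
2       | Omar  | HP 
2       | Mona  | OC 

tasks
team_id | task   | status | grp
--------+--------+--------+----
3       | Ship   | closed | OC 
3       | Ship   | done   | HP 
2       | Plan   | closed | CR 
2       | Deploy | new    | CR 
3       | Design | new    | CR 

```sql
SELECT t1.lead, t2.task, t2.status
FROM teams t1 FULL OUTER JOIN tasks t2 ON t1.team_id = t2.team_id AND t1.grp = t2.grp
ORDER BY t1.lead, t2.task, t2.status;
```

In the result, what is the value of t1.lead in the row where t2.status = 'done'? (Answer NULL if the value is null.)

NULL

FULL OUTER JOIN keeps every row from both sides; unmatched rows get NULL for the other side's columns.
Matching on t1.team_id = t2.team_id AND t1.grp = t2.grp.
- team_id=6, grp=HP: no t2 row matches, row kept with t2 columns NULL.
- team_id=2, grp=CR: 2 matching t2 row(s), so 2 row(s) emitted.
- team_id=3, grp=OC: 1 matching t2 row(s), so 1 row(s) emitted.
- team_id=5, grp=HP: no t2 row matches, row kept with t2 columns NULL.
- team_id=5, grp=CR: no t2 row matches, row kept with t2 columns NULL.
- team_id=2, grp=HP: no t2 row matches, row kept with t2 columns NULL.
- team_id=2, grp=OC: no t2 row matches, row kept with t2 columns NULL.
- 2 row(s) from t2 found no t1 partner → padded with NULL.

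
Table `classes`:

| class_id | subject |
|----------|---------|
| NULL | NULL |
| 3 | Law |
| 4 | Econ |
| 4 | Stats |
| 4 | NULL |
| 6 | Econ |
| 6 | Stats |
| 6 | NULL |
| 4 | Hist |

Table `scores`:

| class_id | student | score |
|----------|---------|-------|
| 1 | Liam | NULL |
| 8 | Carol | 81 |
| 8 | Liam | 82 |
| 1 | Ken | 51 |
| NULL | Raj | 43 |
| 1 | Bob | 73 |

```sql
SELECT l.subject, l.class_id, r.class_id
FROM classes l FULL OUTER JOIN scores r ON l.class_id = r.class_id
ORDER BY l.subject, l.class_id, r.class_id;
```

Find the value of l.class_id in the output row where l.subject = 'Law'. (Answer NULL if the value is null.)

FULL OUTER JOIN keeps every row from both sides; unmatched rows get NULL for the other side's columns.
Matching on l.class_id = r.class_id. A NULL in a compared column never satisfies the condition.
Matched pairs: 0; unmatched l rows kept: 9; unmatched r rows kept: 6.

3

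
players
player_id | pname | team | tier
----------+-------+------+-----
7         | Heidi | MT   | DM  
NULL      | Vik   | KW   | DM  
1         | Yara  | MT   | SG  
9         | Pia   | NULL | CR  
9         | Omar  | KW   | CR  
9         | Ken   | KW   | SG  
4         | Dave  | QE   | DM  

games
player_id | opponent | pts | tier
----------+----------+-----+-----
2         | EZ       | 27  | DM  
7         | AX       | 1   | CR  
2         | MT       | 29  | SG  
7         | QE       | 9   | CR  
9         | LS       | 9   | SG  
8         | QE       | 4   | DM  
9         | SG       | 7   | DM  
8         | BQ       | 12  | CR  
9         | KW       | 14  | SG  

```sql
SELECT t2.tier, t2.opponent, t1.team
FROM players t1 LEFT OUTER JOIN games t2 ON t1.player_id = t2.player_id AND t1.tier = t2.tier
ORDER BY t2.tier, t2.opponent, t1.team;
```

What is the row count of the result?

8

LEFT JOIN keeps every row from `players`; unmatched rows get NULL for `games`'s columns.
Matching on t1.player_id = t2.player_id AND t1.tier = t2.tier. A NULL in a compared column never satisfies the condition.
- t1[0] player_id=7, tier=DM → no match; kept with NULLs on the t2 side.
- t1[1] player_id=NULL, tier=DM → no match; kept with NULLs on the t2 side.
- t1[2] player_id=1, tier=SG → no match; kept with NULLs on the t2 side.
- t1[3] player_id=9, tier=CR → no match; kept with NULLs on the t2 side.
- t1[4] player_id=9, tier=CR → no match; kept with NULLs on the t2 side.
- t1[5] player_id=9, tier=SG → 2 match(es) in t2 → 2 row(s).
- t1[6] player_id=4, tier=DM → no match; kept with NULLs on the t2 side.
Total: 2 matched + 6 padded = 8 rows.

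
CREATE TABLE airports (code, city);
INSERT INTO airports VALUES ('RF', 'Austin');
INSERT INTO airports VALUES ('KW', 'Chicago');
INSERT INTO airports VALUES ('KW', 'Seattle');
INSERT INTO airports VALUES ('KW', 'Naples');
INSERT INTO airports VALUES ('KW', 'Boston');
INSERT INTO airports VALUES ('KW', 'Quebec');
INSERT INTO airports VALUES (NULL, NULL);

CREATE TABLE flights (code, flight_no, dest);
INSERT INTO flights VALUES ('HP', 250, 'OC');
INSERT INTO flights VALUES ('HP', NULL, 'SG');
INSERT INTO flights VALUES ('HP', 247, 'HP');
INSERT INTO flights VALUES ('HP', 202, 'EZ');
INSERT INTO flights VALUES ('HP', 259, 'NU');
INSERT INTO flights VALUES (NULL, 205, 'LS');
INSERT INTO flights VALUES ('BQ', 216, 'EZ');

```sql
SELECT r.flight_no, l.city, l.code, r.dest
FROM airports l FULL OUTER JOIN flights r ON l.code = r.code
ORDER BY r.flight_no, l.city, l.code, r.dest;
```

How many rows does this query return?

14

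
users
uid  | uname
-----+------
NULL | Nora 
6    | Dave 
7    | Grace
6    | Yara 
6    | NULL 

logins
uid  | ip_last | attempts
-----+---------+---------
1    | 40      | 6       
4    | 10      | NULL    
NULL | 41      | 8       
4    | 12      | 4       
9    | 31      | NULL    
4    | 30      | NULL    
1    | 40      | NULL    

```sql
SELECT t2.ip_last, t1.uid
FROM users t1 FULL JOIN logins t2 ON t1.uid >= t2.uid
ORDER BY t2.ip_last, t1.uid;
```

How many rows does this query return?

23

FULL OUTER JOIN keeps every row from both sides; unmatched rows get NULL for the other side's columns.
Matching on t1.uid >= t2.uid. A NULL in a compared column never satisfies the condition.
Matched pairs: 20; unmatched t1 rows kept: 1; unmatched t2 rows kept: 2.
Total: 20 matched + 3 padded = 23 rows.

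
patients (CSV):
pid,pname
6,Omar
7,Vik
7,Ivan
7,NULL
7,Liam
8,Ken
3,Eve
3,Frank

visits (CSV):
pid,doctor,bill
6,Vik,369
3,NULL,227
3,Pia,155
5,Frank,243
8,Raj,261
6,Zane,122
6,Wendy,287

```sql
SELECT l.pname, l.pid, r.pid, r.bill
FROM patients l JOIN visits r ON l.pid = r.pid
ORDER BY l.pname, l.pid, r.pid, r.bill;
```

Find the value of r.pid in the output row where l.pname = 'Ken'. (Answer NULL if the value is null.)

INNER JOIN keeps only pairs where the ON condition holds.
Matching on l.pid = r.pid.
- l row (pid=6): matches 3 r row(s) → 3 output row(s).
- l row (pid=7): no match → dropped.
- l row (pid=7): no match → dropped.
- l row (pid=7): no match → dropped.
- l row (pid=7): no match → dropped.
- l row (pid=8): matches 1 r row(s) → 1 output row(s).
- l row (pid=3): matches 2 r row(s) → 2 output row(s).
- l row (pid=3): matches 2 r row(s) → 2 output row(s).

8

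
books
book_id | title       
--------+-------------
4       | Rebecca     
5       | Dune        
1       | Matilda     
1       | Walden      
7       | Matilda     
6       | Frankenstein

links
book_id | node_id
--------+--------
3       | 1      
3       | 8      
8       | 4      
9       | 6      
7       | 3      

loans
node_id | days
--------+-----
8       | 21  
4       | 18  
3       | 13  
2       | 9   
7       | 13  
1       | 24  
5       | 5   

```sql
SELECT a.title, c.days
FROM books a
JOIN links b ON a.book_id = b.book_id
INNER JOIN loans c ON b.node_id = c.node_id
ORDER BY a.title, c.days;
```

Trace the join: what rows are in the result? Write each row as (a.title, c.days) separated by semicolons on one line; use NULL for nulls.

(Matilda, 13)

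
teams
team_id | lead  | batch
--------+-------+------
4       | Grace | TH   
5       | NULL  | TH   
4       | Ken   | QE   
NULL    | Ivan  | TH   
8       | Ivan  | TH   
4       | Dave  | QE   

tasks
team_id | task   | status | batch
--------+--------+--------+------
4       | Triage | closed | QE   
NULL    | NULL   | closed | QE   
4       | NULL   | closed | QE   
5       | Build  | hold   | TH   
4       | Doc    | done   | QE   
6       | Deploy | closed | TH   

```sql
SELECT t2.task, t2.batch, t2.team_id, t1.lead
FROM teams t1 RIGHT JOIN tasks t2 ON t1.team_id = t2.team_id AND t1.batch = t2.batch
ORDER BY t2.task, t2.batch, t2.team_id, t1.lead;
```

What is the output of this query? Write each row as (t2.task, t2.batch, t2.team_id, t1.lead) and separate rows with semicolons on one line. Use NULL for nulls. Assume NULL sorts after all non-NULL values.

(Build, TH, 5, NULL); (Deploy, TH, 6, NULL); (Doc, QE, 4, Dave); (Doc, QE, 4, Ken); (Triage, QE, 4, Dave); (Triage, QE, 4, Ken); (NULL, QE, 4, Dave); (NULL, QE, 4, Ken); (NULL, QE, NULL, NULL)

RIGHT JOIN keeps every row from `tasks`; unmatched rows get NULL for `teams`'s columns.
Matching on t1.team_id = t2.team_id AND t1.batch = t2.batch. A NULL in a compared column never satisfies the condition.
- t1[0] team_id=4, batch=TH → no match.
- t1[1] team_id=5, batch=TH → 1 match(es) in t2 → 1 row(s).
- t1[2] team_id=4, batch=QE → 3 match(es) in t2 → 3 row(s).
- t1[3] team_id=NULL, batch=TH → no match.
- t1[4] team_id=8, batch=TH → no match.
- t1[5] team_id=4, batch=QE → 3 match(es) in t2 → 3 row(s).
- plus 2 unmatched t2 row(s), each kept with NULL t1 columns.
After projecting and ordering:
t2.task | t2.batch | t2.team_id | t1.lead
Build | TH | 5 | NULL
Deploy | TH | 6 | NULL
Doc | QE | 4 | Dave
Doc | QE | 4 | Ken
Triage | QE | 4 | Dave
Triage | QE | 4 | Ken
NULL | QE | 4 | Dave
NULL | QE | 4 | Ken
NULL | QE | NULL | NULL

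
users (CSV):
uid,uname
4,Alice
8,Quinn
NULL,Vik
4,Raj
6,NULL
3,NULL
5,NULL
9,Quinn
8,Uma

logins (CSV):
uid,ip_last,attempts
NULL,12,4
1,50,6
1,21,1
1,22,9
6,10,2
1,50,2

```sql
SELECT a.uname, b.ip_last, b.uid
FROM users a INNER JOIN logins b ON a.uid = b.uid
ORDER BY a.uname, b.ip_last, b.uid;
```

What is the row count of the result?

1

INNER JOIN keeps only pairs where the ON condition holds.
Matching on a.uid = b.uid. A NULL in a compared column never satisfies the condition.
- a (uid=4) has no partner → excluded.
- a (uid=8) has no partner → excluded.
- a (uid=NULL) has no partner → excluded.
- a (uid=4) has no partner → excluded.
- a (uid=6) pairs with 1 row(s) of b.
- a (uid=3) has no partner → excluded.
- a (uid=5) has no partner → excluded.
- a (uid=9) has no partner → excluded.
- a (uid=8) has no partner → excluded.
Total: 1 rows.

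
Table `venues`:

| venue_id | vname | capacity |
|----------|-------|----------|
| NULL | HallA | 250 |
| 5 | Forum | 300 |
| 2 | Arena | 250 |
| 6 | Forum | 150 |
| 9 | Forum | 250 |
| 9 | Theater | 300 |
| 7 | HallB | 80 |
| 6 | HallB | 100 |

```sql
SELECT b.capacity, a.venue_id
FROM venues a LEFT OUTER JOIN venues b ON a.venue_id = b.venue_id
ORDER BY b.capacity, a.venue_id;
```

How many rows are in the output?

12

LEFT JOIN keeps every row from `venues a`; unmatched rows get NULL for `venues b`'s columns.
Matching on a.venue_id = b.venue_id. A NULL in a compared column never satisfies the condition.
Matched pairs: 11; unmatched a rows kept: 1.
Total: 11 matched + 1 padded = 12 rows.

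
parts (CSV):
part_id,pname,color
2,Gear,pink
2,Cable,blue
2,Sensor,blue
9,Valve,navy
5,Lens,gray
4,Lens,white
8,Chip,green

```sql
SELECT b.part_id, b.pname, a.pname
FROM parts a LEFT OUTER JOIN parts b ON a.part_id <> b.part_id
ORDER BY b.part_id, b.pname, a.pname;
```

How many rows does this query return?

36

LEFT JOIN keeps every row from `parts a`; unmatched rows get NULL for `parts b`'s columns.
Matching on a.part_id <> b.part_id.
Matched pairs: 36; unmatched a rows kept: 0.
Total: 36 rows.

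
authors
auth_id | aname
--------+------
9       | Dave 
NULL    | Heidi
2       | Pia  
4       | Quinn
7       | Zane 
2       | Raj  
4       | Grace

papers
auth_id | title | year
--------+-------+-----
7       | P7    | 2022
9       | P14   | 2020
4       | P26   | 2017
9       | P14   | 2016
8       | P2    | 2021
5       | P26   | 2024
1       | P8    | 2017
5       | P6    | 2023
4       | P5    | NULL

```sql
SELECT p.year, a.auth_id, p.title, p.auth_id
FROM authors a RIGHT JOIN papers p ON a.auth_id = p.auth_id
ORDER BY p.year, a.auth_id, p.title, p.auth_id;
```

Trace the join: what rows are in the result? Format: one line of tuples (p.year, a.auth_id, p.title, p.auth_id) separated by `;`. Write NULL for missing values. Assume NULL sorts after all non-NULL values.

RIGHT JOIN keeps every row from `papers`; unmatched rows get NULL for `authors`'s columns.
Matching on a.auth_id = p.auth_id. A NULL in a compared column never satisfies the condition.
- a row (auth_id=9): matches 2 p row(s) → 2 output row(s).
- a row (auth_id=NULL): no match.
- a row (auth_id=2): no match.
- a row (auth_id=4): matches 2 p row(s) → 2 output row(s).
- a row (auth_id=7): matches 1 p row(s) → 1 output row(s).
- a row (auth_id=2): no match.
- a row (auth_id=4): matches 2 p row(s) → 2 output row(s).
- 4 row(s) from p found no a partner → padded with NULL.

(2016, 9, P14, 9); (2017, 4, P26, 4); (2017, 4, P26, 4); (2017, NULL, P8, 1); (2020, 9, P14, 9); (2021, NULL, P2, 8); (2022, 7, P7, 7); (2023, NULL, P6, 5); (2024, NULL, P26, 5); (NULL, 4, P5, 4); (NULL, 4, P5, 4)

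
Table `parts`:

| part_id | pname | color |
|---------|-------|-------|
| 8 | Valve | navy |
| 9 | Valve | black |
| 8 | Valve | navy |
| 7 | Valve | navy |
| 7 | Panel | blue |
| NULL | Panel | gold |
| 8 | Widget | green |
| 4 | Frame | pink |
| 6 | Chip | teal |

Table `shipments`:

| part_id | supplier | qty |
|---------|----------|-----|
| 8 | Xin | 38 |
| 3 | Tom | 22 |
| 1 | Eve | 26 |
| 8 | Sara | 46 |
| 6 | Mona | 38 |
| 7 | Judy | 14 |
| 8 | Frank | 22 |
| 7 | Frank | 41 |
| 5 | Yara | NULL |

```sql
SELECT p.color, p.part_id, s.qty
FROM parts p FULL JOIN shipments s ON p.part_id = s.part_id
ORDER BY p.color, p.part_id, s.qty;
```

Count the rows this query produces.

20

FULL OUTER JOIN keeps every row from both sides; unmatched rows get NULL for the other side's columns.
Matching on p.part_id = s.part_id. A NULL in a compared column never satisfies the condition.
- p row (part_id=8): matches 3 s row(s) → 3 output row(s).
- p row (part_id=9): no match → kept, s columns NULL.
- p row (part_id=8): matches 3 s row(s) → 3 output row(s).
- p row (part_id=7): matches 2 s row(s) → 2 output row(s).
- p row (part_id=7): matches 2 s row(s) → 2 output row(s).
- p row (part_id=NULL): no match → kept, s columns NULL.
- p row (part_id=8): matches 3 s row(s) → 3 output row(s).
- p row (part_id=4): no match → kept, s columns NULL.
- p row (part_id=6): matches 1 s row(s) → 1 output row(s).
- plus 3 unmatched s row(s), each kept with NULL p columns.
Total: 14 matched + 6 padded = 20 rows.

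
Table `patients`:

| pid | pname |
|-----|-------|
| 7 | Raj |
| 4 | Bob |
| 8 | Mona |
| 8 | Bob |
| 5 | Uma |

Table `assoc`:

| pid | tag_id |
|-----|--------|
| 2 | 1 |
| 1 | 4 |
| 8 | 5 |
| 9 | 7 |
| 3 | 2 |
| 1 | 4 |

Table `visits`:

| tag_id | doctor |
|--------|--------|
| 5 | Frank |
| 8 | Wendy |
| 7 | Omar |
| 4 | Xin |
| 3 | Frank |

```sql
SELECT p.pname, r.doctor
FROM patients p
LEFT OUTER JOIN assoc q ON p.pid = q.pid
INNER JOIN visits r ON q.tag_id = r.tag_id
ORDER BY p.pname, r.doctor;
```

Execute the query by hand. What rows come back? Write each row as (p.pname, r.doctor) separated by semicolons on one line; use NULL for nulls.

Step 1 — p LEFT JOIN q on pid → 5 row(s).
Then INNER JOIN `visits r` on tag_id: keep only rows whose q.tag_id appears in r.

(Bob, Frank); (Mona, Frank)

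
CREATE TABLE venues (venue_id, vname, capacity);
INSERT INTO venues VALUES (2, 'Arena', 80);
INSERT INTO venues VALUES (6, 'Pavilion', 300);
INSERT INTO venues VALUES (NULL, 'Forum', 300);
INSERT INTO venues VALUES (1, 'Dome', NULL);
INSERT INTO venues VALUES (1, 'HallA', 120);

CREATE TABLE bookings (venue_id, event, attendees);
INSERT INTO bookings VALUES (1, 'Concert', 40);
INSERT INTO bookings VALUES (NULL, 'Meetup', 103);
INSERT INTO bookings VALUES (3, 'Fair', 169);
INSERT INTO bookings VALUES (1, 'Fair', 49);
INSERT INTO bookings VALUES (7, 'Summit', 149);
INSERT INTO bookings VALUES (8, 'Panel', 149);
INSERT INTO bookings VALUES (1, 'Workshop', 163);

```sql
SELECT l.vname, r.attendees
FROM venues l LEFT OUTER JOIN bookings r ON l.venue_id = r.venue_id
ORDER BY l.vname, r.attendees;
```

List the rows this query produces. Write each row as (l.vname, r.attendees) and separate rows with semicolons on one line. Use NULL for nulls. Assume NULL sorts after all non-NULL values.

LEFT JOIN keeps every row from `venues`; unmatched rows get NULL for `bookings`'s columns.
Matching on l.venue_id = r.venue_id. A NULL in a compared column never satisfies the condition.
- venue_id=2: no r row matches, row kept with r columns NULL.
- venue_id=6: no r row matches, row kept with r columns NULL.
- venue_id=NULL: no r row matches, row kept with r columns NULL.
- venue_id=1: 3 matching r row(s), so 3 row(s) emitted.
- venue_id=1: 3 matching r row(s), so 3 row(s) emitted.
After projecting and ordering:
l.vname | r.attendees
Arena | NULL
Dome | 40
Dome | 49
Dome | 163
Forum | NULL
HallA | 40
HallA | 49
HallA | 163
Pavilion | NULL

(Arena, NULL); (Dome, 40); (Dome, 49); (Dome, 163); (Forum, NULL); (HallA, 40); (HallA, 49); (HallA, 163); (Pavilion, NULL)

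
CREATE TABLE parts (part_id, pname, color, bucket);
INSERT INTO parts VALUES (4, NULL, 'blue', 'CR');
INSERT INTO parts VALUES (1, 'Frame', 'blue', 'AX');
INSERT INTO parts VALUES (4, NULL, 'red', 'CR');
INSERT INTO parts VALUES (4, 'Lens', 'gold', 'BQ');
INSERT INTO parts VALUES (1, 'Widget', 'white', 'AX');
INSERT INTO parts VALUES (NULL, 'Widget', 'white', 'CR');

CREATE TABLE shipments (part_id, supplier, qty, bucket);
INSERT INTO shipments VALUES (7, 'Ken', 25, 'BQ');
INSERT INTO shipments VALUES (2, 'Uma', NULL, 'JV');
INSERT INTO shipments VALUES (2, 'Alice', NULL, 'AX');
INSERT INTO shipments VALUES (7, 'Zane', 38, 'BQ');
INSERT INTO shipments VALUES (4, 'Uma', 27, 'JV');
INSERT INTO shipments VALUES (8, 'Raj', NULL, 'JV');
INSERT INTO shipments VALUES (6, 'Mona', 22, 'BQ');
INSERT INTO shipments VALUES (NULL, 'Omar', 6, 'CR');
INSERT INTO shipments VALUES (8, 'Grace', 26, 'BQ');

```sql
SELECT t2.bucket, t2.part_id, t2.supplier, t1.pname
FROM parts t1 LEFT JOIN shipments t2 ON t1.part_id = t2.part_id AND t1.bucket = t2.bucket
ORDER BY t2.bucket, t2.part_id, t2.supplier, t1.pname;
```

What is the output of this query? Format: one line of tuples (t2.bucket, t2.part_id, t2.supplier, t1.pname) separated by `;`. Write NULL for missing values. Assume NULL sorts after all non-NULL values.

LEFT JOIN keeps every row from `parts`; unmatched rows get NULL for `shipments`'s columns.
Matching on t1.part_id = t2.part_id AND t1.bucket = t2.bucket. A NULL in a compared column never satisfies the condition.
Matched pairs: 0; unmatched t1 rows kept: 6.

(NULL, NULL, NULL, Frame); (NULL, NULL, NULL, Lens); (NULL, NULL, NULL, Widget); (NULL, NULL, NULL, Widget); (NULL, NULL, NULL, NULL); (NULL, NULL, NULL, NULL)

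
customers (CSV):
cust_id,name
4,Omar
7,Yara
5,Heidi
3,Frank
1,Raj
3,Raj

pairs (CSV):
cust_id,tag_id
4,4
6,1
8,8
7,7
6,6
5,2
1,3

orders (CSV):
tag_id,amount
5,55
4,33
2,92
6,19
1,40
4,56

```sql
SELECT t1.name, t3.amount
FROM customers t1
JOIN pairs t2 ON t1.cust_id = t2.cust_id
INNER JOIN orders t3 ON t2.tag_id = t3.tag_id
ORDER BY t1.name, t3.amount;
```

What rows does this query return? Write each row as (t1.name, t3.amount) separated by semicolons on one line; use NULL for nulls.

Step 1 — t1 INNER JOIN t2 on cust_id → 4 row(s).
Then INNER JOIN `orders t3` on tag_id: keep only rows whose t2.tag_id appears in t3.

(Heidi, 92); (Omar, 33); (Omar, 56)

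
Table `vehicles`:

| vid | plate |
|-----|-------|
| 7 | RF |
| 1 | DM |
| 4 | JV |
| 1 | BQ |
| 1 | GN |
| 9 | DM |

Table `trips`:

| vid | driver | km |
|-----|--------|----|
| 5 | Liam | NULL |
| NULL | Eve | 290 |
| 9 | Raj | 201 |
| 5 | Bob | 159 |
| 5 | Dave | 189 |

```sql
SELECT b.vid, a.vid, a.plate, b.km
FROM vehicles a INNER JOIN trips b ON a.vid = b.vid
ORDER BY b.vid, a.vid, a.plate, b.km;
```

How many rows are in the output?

INNER JOIN keeps only pairs where the ON condition holds.
Matching on a.vid = b.vid. A NULL in a compared column never satisfies the condition.
- a (vid=7) has no partner → excluded.
- a (vid=1) has no partner → excluded.
- a (vid=4) has no partner → excluded.
- a (vid=1) has no partner → excluded.
- a (vid=1) has no partner → excluded.
- a (vid=9) pairs with 1 row(s) of b.
Total: 1 rows.

1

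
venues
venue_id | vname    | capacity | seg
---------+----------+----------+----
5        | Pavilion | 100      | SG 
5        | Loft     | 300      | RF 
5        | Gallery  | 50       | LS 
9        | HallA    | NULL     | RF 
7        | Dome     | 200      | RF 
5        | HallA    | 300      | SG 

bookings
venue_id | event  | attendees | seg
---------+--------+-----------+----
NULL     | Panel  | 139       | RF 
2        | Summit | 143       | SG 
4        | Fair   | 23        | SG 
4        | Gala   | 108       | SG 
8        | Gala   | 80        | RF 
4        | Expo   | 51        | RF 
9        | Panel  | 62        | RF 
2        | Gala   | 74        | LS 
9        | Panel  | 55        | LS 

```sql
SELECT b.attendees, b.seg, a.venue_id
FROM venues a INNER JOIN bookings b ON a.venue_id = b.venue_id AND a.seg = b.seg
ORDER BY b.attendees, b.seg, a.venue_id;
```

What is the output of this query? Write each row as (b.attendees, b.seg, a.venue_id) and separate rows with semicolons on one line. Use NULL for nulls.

(62, RF, 9)

INNER JOIN keeps only pairs where the ON condition holds.
Matching on a.venue_id = b.venue_id AND a.seg = b.seg. A NULL in a compared column never satisfies the condition.
- a row (venue_id=5, seg=SG): no match → dropped.
- a row (venue_id=5, seg=RF): no match → dropped.
- a row (venue_id=5, seg=LS): no match → dropped.
- a row (venue_id=9, seg=RF): matches 1 b row(s) → 1 output row(s).
- a row (venue_id=7, seg=RF): no match → dropped.
- a row (venue_id=5, seg=SG): no match → dropped.
After projecting and ordering:
b.attendees | b.seg | a.venue_id
62 | RF | 9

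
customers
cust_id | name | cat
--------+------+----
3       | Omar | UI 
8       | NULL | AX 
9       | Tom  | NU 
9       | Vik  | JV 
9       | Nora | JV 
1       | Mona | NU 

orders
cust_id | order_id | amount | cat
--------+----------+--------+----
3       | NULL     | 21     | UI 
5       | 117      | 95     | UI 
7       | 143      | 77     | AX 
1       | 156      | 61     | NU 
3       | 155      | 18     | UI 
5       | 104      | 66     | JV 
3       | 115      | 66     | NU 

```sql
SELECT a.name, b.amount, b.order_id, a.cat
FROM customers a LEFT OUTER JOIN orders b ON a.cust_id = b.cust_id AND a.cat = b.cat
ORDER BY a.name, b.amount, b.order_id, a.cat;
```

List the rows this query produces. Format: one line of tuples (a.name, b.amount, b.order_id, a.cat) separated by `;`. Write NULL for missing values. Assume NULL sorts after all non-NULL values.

(Mona, 61, 156, NU); (Nora, NULL, NULL, JV); (Omar, 18, 155, UI); (Omar, 21, NULL, UI); (Tom, NULL, NULL, NU); (Vik, NULL, NULL, JV); (NULL, NULL, NULL, AX)

LEFT JOIN keeps every row from `customers`; unmatched rows get NULL for `orders`'s columns.
Matching on a.cust_id = b.cust_id AND a.cat = b.cat.
- cust_id=3, cat=UI: 2 matching b row(s), so 2 row(s) emitted.
- cust_id=8, cat=AX: no b row matches, row kept with b columns NULL.
- cust_id=9, cat=NU: no b row matches, row kept with b columns NULL.
- cust_id=9, cat=JV: no b row matches, row kept with b columns NULL.
- cust_id=9, cat=JV: no b row matches, row kept with b columns NULL.
- cust_id=1, cat=NU: 1 matching b row(s), so 1 row(s) emitted.
After projecting and ordering:
a.name | b.amount | b.order_id | a.cat
Mona | 61 | 156 | NU
Nora | NULL | NULL | JV
Omar | 18 | 155 | UI
Omar | 21 | NULL | UI
Tom | NULL | NULL | NU
Vik | NULL | NULL | JV
NULL | NULL | NULL | AX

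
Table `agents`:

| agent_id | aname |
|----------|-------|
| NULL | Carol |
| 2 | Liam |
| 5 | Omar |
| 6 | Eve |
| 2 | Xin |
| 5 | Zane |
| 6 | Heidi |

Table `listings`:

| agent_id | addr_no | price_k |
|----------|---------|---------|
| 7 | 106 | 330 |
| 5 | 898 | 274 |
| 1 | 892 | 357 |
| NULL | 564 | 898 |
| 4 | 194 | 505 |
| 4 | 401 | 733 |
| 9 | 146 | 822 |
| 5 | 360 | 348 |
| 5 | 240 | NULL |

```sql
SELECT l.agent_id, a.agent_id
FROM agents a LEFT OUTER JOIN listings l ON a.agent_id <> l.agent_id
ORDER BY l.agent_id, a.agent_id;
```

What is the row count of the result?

LEFT JOIN keeps every row from `agents`; unmatched rows get NULL for `listings`'s columns.
Matching on a.agent_id <> l.agent_id. A NULL in a compared column never satisfies the condition.
Matched pairs: 42; unmatched a rows kept: 1.
Total: 42 matched + 1 padded = 43 rows.

43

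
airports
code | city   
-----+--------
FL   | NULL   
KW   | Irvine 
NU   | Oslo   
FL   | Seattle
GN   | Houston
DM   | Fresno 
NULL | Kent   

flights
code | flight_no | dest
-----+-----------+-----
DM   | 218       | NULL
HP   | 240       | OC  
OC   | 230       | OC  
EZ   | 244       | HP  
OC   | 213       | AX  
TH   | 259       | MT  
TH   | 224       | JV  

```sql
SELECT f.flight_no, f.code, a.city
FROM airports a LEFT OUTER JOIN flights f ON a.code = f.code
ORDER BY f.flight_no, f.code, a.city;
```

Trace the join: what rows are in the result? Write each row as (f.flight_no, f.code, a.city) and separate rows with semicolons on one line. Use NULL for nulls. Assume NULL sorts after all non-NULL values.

(218, DM, Fresno); (NULL, NULL, Houston); (NULL, NULL, Irvine); (NULL, NULL, Kent); (NULL, NULL, Oslo); (NULL, NULL, Seattle); (NULL, NULL, NULL)

LEFT JOIN keeps every row from `airports`; unmatched rows get NULL for `flights`'s columns.
Matching on a.code = f.code. A NULL in a compared column never satisfies the condition.
- a row (code=FL): no match → kept, f columns NULL.
- a row (code=KW): no match → kept, f columns NULL.
- a row (code=NU): no match → kept, f columns NULL.
- a row (code=FL): no match → kept, f columns NULL.
- a row (code=GN): no match → kept, f columns NULL.
- a row (code=DM): matches 1 f row(s) → 1 output row(s).
- a row (code=NULL): no match → kept, f columns NULL.
After projecting and ordering:
f.flight_no | f.code | a.city
218 | DM | Fresno
NULL | NULL | Houston
NULL | NULL | Irvine
NULL | NULL | Kent
NULL | NULL | Oslo
NULL | NULL | Seattle
NULL | NULL | NULL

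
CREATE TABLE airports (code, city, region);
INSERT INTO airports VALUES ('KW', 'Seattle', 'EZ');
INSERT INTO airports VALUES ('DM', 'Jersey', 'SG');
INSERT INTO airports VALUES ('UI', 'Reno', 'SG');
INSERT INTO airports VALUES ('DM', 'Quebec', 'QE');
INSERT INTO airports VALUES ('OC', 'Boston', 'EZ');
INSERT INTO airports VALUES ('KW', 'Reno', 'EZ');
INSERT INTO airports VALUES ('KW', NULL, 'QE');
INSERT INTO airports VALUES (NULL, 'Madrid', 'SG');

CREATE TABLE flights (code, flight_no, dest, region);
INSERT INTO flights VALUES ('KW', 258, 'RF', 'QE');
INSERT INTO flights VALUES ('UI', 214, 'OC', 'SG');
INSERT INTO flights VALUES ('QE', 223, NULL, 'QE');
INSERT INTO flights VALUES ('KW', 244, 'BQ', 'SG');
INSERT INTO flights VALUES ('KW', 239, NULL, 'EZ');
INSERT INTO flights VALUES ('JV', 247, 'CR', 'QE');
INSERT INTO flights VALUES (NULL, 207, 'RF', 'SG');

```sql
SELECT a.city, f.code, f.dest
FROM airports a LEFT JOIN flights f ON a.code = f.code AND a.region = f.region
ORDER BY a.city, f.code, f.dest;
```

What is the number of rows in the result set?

LEFT JOIN keeps every row from `airports`; unmatched rows get NULL for `flights`'s columns.
Matching on a.code = f.code AND a.region = f.region. A NULL in a compared column never satisfies the condition.
- a row (code=KW, region=EZ): matches 1 f row(s) → 1 output row(s).
- a row (code=DM, region=SG): no match → kept, f columns NULL.
- a row (code=UI, region=SG): matches 1 f row(s) → 1 output row(s).
- a row (code=DM, region=QE): no match → kept, f columns NULL.
- a row (code=OC, region=EZ): no match → kept, f columns NULL.
- a row (code=KW, region=EZ): matches 1 f row(s) → 1 output row(s).
- a row (code=KW, region=QE): matches 1 f row(s) → 1 output row(s).
- a row (code=NULL, region=SG): no match → kept, f columns NULL.
Total: 4 matched + 4 padded = 8 rows.

8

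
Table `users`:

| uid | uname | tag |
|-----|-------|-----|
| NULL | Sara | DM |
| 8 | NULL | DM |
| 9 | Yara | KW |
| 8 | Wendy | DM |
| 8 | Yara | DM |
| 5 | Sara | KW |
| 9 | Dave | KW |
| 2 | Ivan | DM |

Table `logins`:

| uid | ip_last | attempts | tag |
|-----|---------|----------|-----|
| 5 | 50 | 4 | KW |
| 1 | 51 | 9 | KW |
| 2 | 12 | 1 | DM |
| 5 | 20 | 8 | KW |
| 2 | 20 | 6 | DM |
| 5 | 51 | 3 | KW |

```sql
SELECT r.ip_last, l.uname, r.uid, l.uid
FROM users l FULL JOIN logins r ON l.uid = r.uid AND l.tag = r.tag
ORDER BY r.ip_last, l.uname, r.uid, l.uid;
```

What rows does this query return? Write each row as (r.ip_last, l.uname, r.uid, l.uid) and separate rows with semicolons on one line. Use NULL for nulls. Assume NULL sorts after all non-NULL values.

FULL OUTER JOIN keeps every row from both sides; unmatched rows get NULL for the other side's columns.
Matching on l.uid = r.uid AND l.tag = r.tag. A NULL in a compared column never satisfies the condition.
- l[0] uid=NULL, tag=DM → no match; kept with NULLs on the r side.
- l[1] uid=8, tag=DM → no match; kept with NULLs on the r side.
- l[2] uid=9, tag=KW → no match; kept with NULLs on the r side.
- l[3] uid=8, tag=DM → no match; kept with NULLs on the r side.
- l[4] uid=8, tag=DM → no match; kept with NULLs on the r side.
- l[5] uid=5, tag=KW → 3 match(es) in r → 3 row(s).
- l[6] uid=9, tag=KW → no match; kept with NULLs on the r side.
- l[7] uid=2, tag=DM → 2 match(es) in r → 2 row(s).
- 1 r row(s) had no l match → kept, l columns NULL.

(12, Ivan, 2, 2); (20, Ivan, 2, 2); (20, Sara, 5, 5); (50, Sara, 5, 5); (51, Sara, 5, 5); (51, NULL, 1, NULL); (NULL, Dave, NULL, 9); (NULL, Sara, NULL, NULL); (NULL, Wendy, NULL, 8); (NULL, Yara, NULL, 8); (NULL, Yara, NULL, 9); (NULL, NULL, NULL, 8)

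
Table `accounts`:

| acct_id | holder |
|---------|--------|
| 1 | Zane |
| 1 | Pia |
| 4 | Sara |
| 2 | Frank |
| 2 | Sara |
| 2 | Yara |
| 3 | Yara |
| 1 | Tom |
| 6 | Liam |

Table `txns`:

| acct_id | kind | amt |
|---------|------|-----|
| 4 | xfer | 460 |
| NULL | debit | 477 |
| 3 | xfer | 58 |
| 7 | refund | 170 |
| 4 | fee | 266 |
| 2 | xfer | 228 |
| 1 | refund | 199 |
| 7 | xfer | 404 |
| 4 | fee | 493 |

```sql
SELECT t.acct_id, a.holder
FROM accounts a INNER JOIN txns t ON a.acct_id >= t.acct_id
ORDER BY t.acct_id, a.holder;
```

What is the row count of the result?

INNER JOIN keeps only pairs where the ON condition holds.
Matching on a.acct_id >= t.acct_id. A NULL in a compared column never satisfies the condition.
- a (acct_id=1) pairs with 1 row(s) of t.
- a (acct_id=1) pairs with 1 row(s) of t.
- a (acct_id=4) pairs with 6 row(s) of t.
- a (acct_id=2) pairs with 2 row(s) of t.
- a (acct_id=2) pairs with 2 row(s) of t.
- a (acct_id=2) pairs with 2 row(s) of t.
- a (acct_id=3) pairs with 3 row(s) of t.
- a (acct_id=1) pairs with 1 row(s) of t.
- a (acct_id=6) pairs with 6 row(s) of t.
Total: 24 rows.

24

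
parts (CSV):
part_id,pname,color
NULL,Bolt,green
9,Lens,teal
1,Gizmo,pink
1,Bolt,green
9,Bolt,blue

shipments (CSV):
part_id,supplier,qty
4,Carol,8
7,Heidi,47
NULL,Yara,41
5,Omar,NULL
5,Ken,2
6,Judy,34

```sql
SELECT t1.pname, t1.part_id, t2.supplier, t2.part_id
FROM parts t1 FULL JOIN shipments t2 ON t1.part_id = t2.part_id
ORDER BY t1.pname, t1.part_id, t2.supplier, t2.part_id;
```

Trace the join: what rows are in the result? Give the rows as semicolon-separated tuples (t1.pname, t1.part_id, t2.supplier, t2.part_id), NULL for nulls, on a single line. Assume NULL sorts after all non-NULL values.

FULL OUTER JOIN keeps every row from both sides; unmatched rows get NULL for the other side's columns.
Matching on t1.part_id = t2.part_id. A NULL in a compared column never satisfies the condition.
- t1 row (part_id=NULL): no match → kept, t2 columns NULL.
- t1 row (part_id=9): no match → kept, t2 columns NULL.
- t1 row (part_id=1): no match → kept, t2 columns NULL.
- t1 row (part_id=1): no match → kept, t2 columns NULL.
- t1 row (part_id=9): no match → kept, t2 columns NULL.
- plus 6 unmatched t2 row(s), each kept with NULL t1 columns.

(Bolt, 1, NULL, NULL); (Bolt, 9, NULL, NULL); (Bolt, NULL, NULL, NULL); (Gizmo, 1, NULL, NULL); (Lens, 9, NULL, NULL); (NULL, NULL, Carol, 4); (NULL, NULL, Heidi, 7); (NULL, NULL, Judy, 6); (NULL, NULL, Ken, 5); (NULL, NULL, Omar, 5); (NULL, NULL, Yara, NULL)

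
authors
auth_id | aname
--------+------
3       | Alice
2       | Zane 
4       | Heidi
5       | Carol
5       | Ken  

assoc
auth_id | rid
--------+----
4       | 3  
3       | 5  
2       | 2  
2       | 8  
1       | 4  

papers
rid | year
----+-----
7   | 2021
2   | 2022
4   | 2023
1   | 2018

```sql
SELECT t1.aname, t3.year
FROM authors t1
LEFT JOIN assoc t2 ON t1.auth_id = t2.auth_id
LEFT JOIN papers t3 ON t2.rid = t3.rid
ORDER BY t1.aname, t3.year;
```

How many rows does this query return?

6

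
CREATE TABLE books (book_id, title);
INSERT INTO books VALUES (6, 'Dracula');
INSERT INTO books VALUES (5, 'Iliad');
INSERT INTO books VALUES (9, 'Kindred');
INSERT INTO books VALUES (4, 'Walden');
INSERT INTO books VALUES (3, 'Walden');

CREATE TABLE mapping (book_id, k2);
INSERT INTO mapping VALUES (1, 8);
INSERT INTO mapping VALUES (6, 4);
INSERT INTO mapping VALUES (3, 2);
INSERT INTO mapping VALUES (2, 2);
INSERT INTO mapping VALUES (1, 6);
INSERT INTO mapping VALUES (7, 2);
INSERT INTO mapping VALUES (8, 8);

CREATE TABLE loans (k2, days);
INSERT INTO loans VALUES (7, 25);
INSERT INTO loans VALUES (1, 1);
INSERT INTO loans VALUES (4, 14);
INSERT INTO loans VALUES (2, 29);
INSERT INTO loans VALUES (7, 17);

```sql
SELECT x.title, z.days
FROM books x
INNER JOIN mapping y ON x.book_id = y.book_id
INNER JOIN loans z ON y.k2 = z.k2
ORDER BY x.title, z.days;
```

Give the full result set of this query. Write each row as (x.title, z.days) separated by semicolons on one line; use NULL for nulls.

(Dracula, 14); (Walden, 29)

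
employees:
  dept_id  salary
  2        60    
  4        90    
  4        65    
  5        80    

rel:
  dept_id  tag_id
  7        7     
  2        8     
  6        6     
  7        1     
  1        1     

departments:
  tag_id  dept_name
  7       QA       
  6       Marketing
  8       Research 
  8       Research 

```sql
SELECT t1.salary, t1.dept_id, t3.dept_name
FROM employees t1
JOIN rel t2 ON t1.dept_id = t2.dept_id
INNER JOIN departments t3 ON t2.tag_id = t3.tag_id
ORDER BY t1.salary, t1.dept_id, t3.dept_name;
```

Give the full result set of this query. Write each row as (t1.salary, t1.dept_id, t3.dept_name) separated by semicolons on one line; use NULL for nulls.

(60, 2, Research); (60, 2, Research)

Step 1 — t1 INNER JOIN t2 on dept_id → 1 row(s).
Then INNER JOIN `departments t3` on tag_id: keep only rows whose t2.tag_id appears in t3.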